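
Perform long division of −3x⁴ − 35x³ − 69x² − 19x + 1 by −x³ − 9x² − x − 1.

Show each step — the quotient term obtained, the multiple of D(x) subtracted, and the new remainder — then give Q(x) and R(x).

Q(x) = 3x + 8; R(x) = 6x² − 8x + 9

Step 1: lead(−3x⁴ − 35x³ − 69x² − 19x + 1) ÷ lead(D) = −3x⁴ ÷ −x³ = 3x. Subtract (3x)·D = −3x⁴ − 27x³ − 3x² − 3x. Remainder: −8x³ − 66x² − 16x + 1.
Step 2: lead(−8x³ − 66x² − 16x + 1) ÷ lead(D) = −8x³ ÷ −x³ = 8. Subtract (8)·D = −8x³ − 72x² − 8x − 8. Remainder: 6x² − 8x + 9.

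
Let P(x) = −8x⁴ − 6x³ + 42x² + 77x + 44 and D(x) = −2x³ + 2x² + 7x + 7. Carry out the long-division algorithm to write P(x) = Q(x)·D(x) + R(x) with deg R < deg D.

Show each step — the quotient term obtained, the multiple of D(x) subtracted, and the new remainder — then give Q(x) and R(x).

Q(x) = 4x + 7; R(x) = −5

Step 1: lead(−8x⁴ − 6x³ + 42x² + 77x + 44) ÷ lead(D) = −8x⁴ ÷ −2x³ = 4x. Subtract (4x)·D = −8x⁴ + 8x³ + 28x² + 28x. Remainder: −14x³ + 14x² + 49x + 44.
Step 2: lead(−14x³ + 14x² + 49x + 44) ÷ lead(D) = −14x³ ÷ −2x³ = 7. Subtract (7)·D = −14x³ + 14x² + 49x + 49. Remainder: −5.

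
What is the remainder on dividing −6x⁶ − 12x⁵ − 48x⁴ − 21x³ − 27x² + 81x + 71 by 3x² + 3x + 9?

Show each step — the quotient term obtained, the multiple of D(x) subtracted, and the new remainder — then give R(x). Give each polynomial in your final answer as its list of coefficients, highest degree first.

Step 1: lead(−6x⁶ − 12x⁵ − 48x⁴ − 21x³ − 27x² + 81x + 71) ÷ lead(D) = −6x⁶ ÷ 3x² = −2x⁴. Subtract (−2x⁴)·D = −6x⁶ − 6x⁵ − 18x⁴. Remainder: −6x⁵ − 30x⁴ − 21x³ − 27x² + 81x + 71.
Step 2: lead(−6x⁵ − 30x⁴ − 21x³ − 27x² + 81x + 71) ÷ lead(D) = −6x⁵ ÷ 3x² = −2x³. Subtract (−2x³)·D = −6x⁵ − 6x⁴ − 18x³. Remainder: −24x⁴ − 3x³ − 27x² + 81x + 71.
Step 3: lead(−24x⁴ − 3x³ − 27x² + 81x + 71) ÷ lead(D) = −24x⁴ ÷ 3x² = −8x². Subtract (−8x²)·D = −24x⁴ − 24x³ − 72x². Remainder: 21x³ + 45x² + 81x + 71.
Step 4: lead(21x³ + 45x² + 81x + 71) ÷ lead(D) = 21x³ ÷ 3x² = 7x. Subtract (7x)·D = 21x³ + 21x² + 63x. Remainder: 24x² + 18x + 71.
Step 5: lead(24x² + 18x + 71) ÷ lead(D) = 24x² ÷ 3x² = 8. Subtract (8)·D = 24x² + 24x + 72. Remainder: −6x − 1.

R = [-6, -1]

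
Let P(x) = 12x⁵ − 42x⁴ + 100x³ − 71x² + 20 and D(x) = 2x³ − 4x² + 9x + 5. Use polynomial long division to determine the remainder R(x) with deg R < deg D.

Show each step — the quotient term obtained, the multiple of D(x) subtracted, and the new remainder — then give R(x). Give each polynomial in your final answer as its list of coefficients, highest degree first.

Step 1: lead(12x⁵ − 42x⁴ + 100x³ − 71x² + 20) ÷ lead(D) = 12x⁵ ÷ 2x³ = 6x². Subtract (6x²)·D = 12x⁵ − 24x⁴ + 54x³ + 30x². Remainder: −18x⁴ + 46x³ − 101x² + 20.
Step 2: lead(−18x⁴ + 46x³ − 101x² + 20) ÷ lead(D) = −18x⁴ ÷ 2x³ = −9x. Subtract (−9x)·D = −18x⁴ + 36x³ − 81x² − 45x. Remainder: 10x³ − 20x² + 45x + 20.
Step 3: lead(10x³ − 20x² + 45x + 20) ÷ lead(D) = 10x³ ÷ 2x³ = 5. Subtract (5)·D = 10x³ − 20x² + 45x + 25. Remainder: −5.

R = [-5]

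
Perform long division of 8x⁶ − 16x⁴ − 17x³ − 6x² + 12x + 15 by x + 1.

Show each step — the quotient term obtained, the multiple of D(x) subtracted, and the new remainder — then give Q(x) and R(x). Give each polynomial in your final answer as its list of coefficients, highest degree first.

Q = [8, -8, -8, -9, 3, 9]; R = [6]

Step 1: lead(8x⁶ − 16x⁴ − 17x³ − 6x² + 12x + 15) ÷ lead(D) = 8x⁶ ÷ x = 8x⁵. Subtract (8x⁵)·D = 8x⁶ + 8x⁵. Remainder: −8x⁵ − 16x⁴ − 17x³ − 6x² + 12x + 15.
Step 2: lead(−8x⁵ − 16x⁴ − 17x³ − 6x² + 12x + 15) ÷ lead(D) = −8x⁵ ÷ x = −8x⁴. Subtract (−8x⁴)·D = −8x⁵ − 8x⁴. Remainder: −8x⁴ − 17x³ − 6x² + 12x + 15.
Step 3: lead(−8x⁴ − 17x³ − 6x² + 12x + 15) ÷ lead(D) = −8x⁴ ÷ x = −8x³. Subtract (−8x³)·D = −8x⁴ − 8x³. Remainder: −9x³ − 6x² + 12x + 15.
Step 4: lead(−9x³ − 6x² + 12x + 15) ÷ lead(D) = −9x³ ÷ x = −9x². Subtract (−9x²)·D = −9x³ − 9x². Remainder: 3x² + 12x + 15.
Step 5: lead(3x² + 12x + 15) ÷ lead(D) = 3x² ÷ x = 3x. Subtract (3x)·D = 3x² + 3x. Remainder: 9x + 15.
Step 6: lead(9x + 15) ÷ lead(D) = 9x ÷ x = 9. Subtract (9)·D = 9x + 9. Remainder: 6.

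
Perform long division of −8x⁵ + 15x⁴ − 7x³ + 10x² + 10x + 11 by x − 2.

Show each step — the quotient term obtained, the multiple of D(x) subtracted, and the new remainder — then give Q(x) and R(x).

Step 1: lead(−8x⁵ + 15x⁴ − 7x³ + 10x² + 10x + 11) ÷ lead(D) = −8x⁵ ÷ x = −8x⁴. Subtract (−8x⁴)·D = −8x⁵ + 16x⁴. Remainder: −x⁴ − 7x³ + 10x² + 10x + 11.
Step 2: lead(−x⁴ − 7x³ + 10x² + 10x + 11) ÷ lead(D) = −x⁴ ÷ x = −x³. Subtract (−x³)·D = −x⁴ + 2x³. Remainder: −9x³ + 10x² + 10x + 11.
Step 3: lead(−9x³ + 10x² + 10x + 11) ÷ lead(D) = −9x³ ÷ x = −9x². Subtract (−9x²)·D = −9x³ + 18x². Remainder: −8x² + 10x + 11.
Step 4: lead(−8x² + 10x + 11) ÷ lead(D) = −8x² ÷ x = −8x. Subtract (−8x)·D = −8x² + 16x. Remainder: −6x + 11.
Step 5: lead(−6x + 11) ÷ lead(D) = −6x ÷ x = −6. Subtract (−6)·D = −6x + 12. Remainder: −1.

Q(x) = −8x⁴ − x³ − 9x² − 8x − 6; R(x) = −1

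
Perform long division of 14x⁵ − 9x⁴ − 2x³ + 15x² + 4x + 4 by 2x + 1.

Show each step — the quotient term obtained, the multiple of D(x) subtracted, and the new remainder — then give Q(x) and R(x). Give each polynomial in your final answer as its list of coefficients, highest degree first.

Step 1: lead(14x⁵ − 9x⁴ − 2x³ + 15x² + 4x + 4) ÷ lead(D) = 14x⁵ ÷ 2x = 7x⁴. Subtract (7x⁴)·D = 14x⁵ + 7x⁴. Remainder: −16x⁴ − 2x³ + 15x² + 4x + 4.
Step 2: lead(−16x⁴ − 2x³ + 15x² + 4x + 4) ÷ lead(D) = −16x⁴ ÷ 2x = −8x³. Subtract (−8x³)·D = −16x⁴ − 8x³. Remainder: 6x³ + 15x² + 4x + 4.
Step 3: lead(6x³ + 15x² + 4x + 4) ÷ lead(D) = 6x³ ÷ 2x = 3x². Subtract (3x²)·D = 6x³ + 3x². Remainder: 12x² + 4x + 4.
Step 4: lead(12x² + 4x + 4) ÷ lead(D) = 12x² ÷ 2x = 6x. Subtract (6x)·D = 12x² + 6x. Remainder: −2x + 4.
Step 5: lead(−2x + 4) ÷ lead(D) = −2x ÷ 2x = −1. Subtract (−1)·D = −2x − 1. Remainder: 5.

Q = [7, -8, 3, 6, -1]; R = [5]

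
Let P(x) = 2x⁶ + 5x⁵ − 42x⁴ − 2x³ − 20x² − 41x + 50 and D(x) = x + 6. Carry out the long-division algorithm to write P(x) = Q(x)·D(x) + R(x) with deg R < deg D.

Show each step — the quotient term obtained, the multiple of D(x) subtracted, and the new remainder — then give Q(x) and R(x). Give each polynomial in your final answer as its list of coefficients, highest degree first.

Step 1: lead(2x⁶ + 5x⁵ − 42x⁴ − 2x³ − 20x² − 41x + 50) ÷ lead(D) = 2x⁶ ÷ x = 2x⁵. Subtract (2x⁵)·D = 2x⁶ + 12x⁵. Remainder: −7x⁵ − 42x⁴ − 2x³ − 20x² − 41x + 50.
Step 2: lead(−7x⁵ − 42x⁴ − 2x³ − 20x² − 41x + 50) ÷ lead(D) = −7x⁵ ÷ x = −7x⁴. Subtract (−7x⁴)·D = −7x⁵ − 42x⁴. Remainder: −2x³ − 20x² − 41x + 50.
Step 3: lead(−2x³ − 20x² − 41x + 50) ÷ lead(D) = −2x³ ÷ x = −2x². Subtract (−2x²)·D = −2x³ − 12x². Remainder: −8x² − 41x + 50.
Step 4: lead(−8x² − 41x + 50) ÷ lead(D) = −8x² ÷ x = −8x. Subtract (−8x)·D = −8x² − 48x. Remainder: 7x + 50.
Step 5: lead(7x + 50) ÷ lead(D) = 7x ÷ x = 7. Subtract (7)·D = 7x + 42. Remainder: 8.

Q = [2, -7, 0, -2, -8, 7]; R = [8]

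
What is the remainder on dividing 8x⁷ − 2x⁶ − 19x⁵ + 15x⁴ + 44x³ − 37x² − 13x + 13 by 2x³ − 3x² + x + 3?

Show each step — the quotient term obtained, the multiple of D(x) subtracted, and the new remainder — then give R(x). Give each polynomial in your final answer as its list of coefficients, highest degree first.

Step 1: lead(8x⁷ − 2x⁶ − 19x⁵ + 15x⁴ + 44x³ − 37x² − 13x + 13) ÷ lead(D) = 8x⁷ ÷ 2x³ = 4x⁴. Subtract (4x⁴)·D = 8x⁷ − 12x⁶ + 4x⁵ + 12x⁴. Remainder: 10x⁶ − 23x⁵ + 3x⁴ + 44x³ − 37x² − 13x + 13.
Step 2: lead(10x⁶ − 23x⁵ + 3x⁴ + 44x³ − 37x² − 13x + 13) ÷ lead(D) = 10x⁶ ÷ 2x³ = 5x³. Subtract (5x³)·D = 10x⁶ − 15x⁵ + 5x⁴ + 15x³. Remainder: −8x⁵ − 2x⁴ + 29x³ − 37x² − 13x + 13.
Step 3: lead(−8x⁵ − 2x⁴ + 29x³ − 37x² − 13x + 13) ÷ lead(D) = −8x⁵ ÷ 2x³ = −4x². Subtract (−4x²)·D = −8x⁵ + 12x⁴ − 4x³ − 12x². Remainder: −14x⁴ + 33x³ − 25x² − 13x + 13.
Step 4: lead(−14x⁴ + 33x³ − 25x² − 13x + 13) ÷ lead(D) = −14x⁴ ÷ 2x³ = −7x. Subtract (−7x)·D = −14x⁴ + 21x³ − 7x² − 21x. Remainder: 12x³ − 18x² + 8x + 13.
Step 5: lead(12x³ − 18x² + 8x + 13) ÷ lead(D) = 12x³ ÷ 2x³ = 6. Subtract (6)·D = 12x³ − 18x² + 6x + 18. Remainder: 2x − 5.

R = [2, -5]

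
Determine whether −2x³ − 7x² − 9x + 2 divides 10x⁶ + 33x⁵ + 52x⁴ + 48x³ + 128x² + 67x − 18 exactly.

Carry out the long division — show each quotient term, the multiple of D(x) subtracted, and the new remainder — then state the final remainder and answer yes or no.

R(x) = 0, so D(x) is a factor of P(x). yes

Step 1: lead(10x⁶ + 33x⁵ + 52x⁴ + 48x³ + 128x² + 67x − 18) ÷ lead(D) = 10x⁶ ÷ −2x³ = −5x³. Subtract (−5x³)·D = 10x⁶ + 35x⁵ + 45x⁴ − 10x³. Remainder: −2x⁵ + 7x⁴ + 58x³ + 128x² + 67x − 18.
Step 2: lead(−2x⁵ + 7x⁴ + 58x³ + 128x² + 67x − 18) ÷ lead(D) = −2x⁵ ÷ −2x³ = x². Subtract (x²)·D = −2x⁵ − 7x⁴ − 9x³ + 2x². Remainder: 14x⁴ + 67x³ + 126x² + 67x − 18.
Step 3: lead(14x⁴ + 67x³ + 126x² + 67x − 18) ÷ lead(D) = 14x⁴ ÷ −2x³ = −7x. Subtract (−7x)·D = 14x⁴ + 49x³ + 63x² − 14x. Remainder: 18x³ + 63x² + 81x − 18.
Step 4: lead(18x³ + 63x² + 81x − 18) ÷ lead(D) = 18x³ ÷ −2x³ = −9. Subtract (−9)·D = 18x³ + 63x² + 81x − 18. Remainder: 0.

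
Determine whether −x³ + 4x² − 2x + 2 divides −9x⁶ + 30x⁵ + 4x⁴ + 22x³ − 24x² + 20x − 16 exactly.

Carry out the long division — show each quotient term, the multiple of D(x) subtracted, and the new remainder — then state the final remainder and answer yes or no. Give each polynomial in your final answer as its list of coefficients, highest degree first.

Step 1: lead(−9x⁶ + 30x⁵ + 4x⁴ + 22x³ − 24x² + 20x − 16) ÷ lead(D) = −9x⁶ ÷ −x³ = 9x³. Subtract (9x³)·D = −9x⁶ + 36x⁵ − 18x⁴ + 18x³. Remainder: −6x⁵ + 22x⁴ + 4x³ − 24x² + 20x − 16.
Step 2: lead(−6x⁵ + 22x⁴ + 4x³ − 24x² + 20x − 16) ÷ lead(D) = −6x⁵ ÷ −x³ = 6x². Subtract (6x²)·D = −6x⁵ + 24x⁴ − 12x³ + 12x². Remainder: −2x⁴ + 16x³ − 36x² + 20x − 16.
Step 3: lead(−2x⁴ + 16x³ − 36x² + 20x − 16) ÷ lead(D) = −2x⁴ ÷ −x³ = 2x. Subtract (2x)·D = −2x⁴ + 8x³ − 4x² + 4x. Remainder: 8x³ − 32x² + 16x − 16.
Step 4: lead(8x³ − 32x² + 16x − 16) ÷ lead(D) = 8x³ ÷ −x³ = −8. Subtract (−8)·D = 8x³ − 32x² + 16x − 16. Remainder: 0.

R = [0], so D(x) is a factor of P(x). yes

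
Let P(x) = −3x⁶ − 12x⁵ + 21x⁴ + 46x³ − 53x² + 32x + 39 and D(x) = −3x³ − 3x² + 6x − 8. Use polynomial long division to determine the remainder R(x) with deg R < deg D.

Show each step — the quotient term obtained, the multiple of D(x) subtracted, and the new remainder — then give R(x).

Step 1: lead(−3x⁶ − 12x⁵ + 21x⁴ + 46x³ − 53x² + 32x + 39) ÷ lead(D) = −3x⁶ ÷ −3x³ = x³. Subtract (x³)·D = −3x⁶ − 3x⁵ + 6x⁴ − 8x³. Remainder: −9x⁵ + 15x⁴ + 54x³ − 53x² + 32x + 39.
Step 2: lead(−9x⁵ + 15x⁴ + 54x³ − 53x² + 32x + 39) ÷ lead(D) = −9x⁵ ÷ −3x³ = 3x². Subtract (3x²)·D = −9x⁵ − 9x⁴ + 18x³ − 24x². Remainder: 24x⁴ + 36x³ − 29x² + 32x + 39.
Step 3: lead(24x⁴ + 36x³ − 29x² + 32x + 39) ÷ lead(D) = 24x⁴ ÷ −3x³ = −8x. Subtract (−8x)·D = 24x⁴ + 24x³ − 48x² + 64x. Remainder: 12x³ + 19x² − 32x + 39.
Step 4: lead(12x³ + 19x² − 32x + 39) ÷ lead(D) = 12x³ ÷ −3x³ = −4. Subtract (−4)·D = 12x³ + 12x² − 24x + 32. Remainder: 7x² − 8x + 7.

R(x) = 7x² − 8x + 7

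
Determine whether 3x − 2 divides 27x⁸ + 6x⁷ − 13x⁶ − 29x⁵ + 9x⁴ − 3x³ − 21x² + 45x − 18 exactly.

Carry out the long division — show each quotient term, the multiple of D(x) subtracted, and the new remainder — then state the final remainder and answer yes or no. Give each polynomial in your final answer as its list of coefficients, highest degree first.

R = [0], so D(x) is a factor of P(x). yes

Step 1: lead(27x⁸ + 6x⁷ − 13x⁶ − 29x⁵ + 9x⁴ − 3x³ − 21x² + 45x − 18) ÷ lead(D) = 27x⁸ ÷ 3x = 9x⁷. Subtract (9x⁷)·D = 27x⁸ − 18x⁷. Remainder: 24x⁷ − 13x⁶ − 29x⁵ + 9x⁴ − 3x³ − 21x² + 45x − 18.
Step 2: lead(24x⁷ − 13x⁶ − 29x⁵ + 9x⁴ − 3x³ − 21x² + 45x − 18) ÷ lead(D) = 24x⁷ ÷ 3x = 8x⁶. Subtract (8x⁶)·D = 24x⁷ − 16x⁶. Remainder: 3x⁶ − 29x⁵ + 9x⁴ − 3x³ − 21x² + 45x − 18.
Step 3: lead(3x⁶ − 29x⁵ + 9x⁴ − 3x³ − 21x² + 45x − 18) ÷ lead(D) = 3x⁶ ÷ 3x = x⁵. Subtract (x⁵)·D = 3x⁶ − 2x⁵. Remainder: −27x⁵ + 9x⁴ − 3x³ − 21x² + 45x − 18.
Step 4: lead(−27x⁵ + 9x⁴ − 3x³ − 21x² + 45x − 18) ÷ lead(D) = −27x⁵ ÷ 3x = −9x⁴. Subtract (−9x⁴)·D = −27x⁵ + 18x⁴. Remainder: −9x⁴ − 3x³ − 21x² + 45x − 18.
Step 5: lead(−9x⁴ − 3x³ − 21x² + 45x − 18) ÷ lead(D) = −9x⁴ ÷ 3x = −3x³. Subtract (−3x³)·D = −9x⁴ + 6x³. Remainder: −9x³ − 21x² + 45x − 18.
Step 6: lead(−9x³ − 21x² + 45x − 18) ÷ lead(D) = −9x³ ÷ 3x = −3x². Subtract (−3x²)·D = −9x³ + 6x². Remainder: −27x² + 45x − 18.
Step 7: lead(−27x² + 45x − 18) ÷ lead(D) = −27x² ÷ 3x = −9x. Subtract (−9x)·D = −27x² + 18x. Remainder: 27x − 18.
Step 8: lead(27x − 18) ÷ lead(D) = 27x ÷ 3x = 9. Subtract (9)·D = 27x − 18. Remainder: 0.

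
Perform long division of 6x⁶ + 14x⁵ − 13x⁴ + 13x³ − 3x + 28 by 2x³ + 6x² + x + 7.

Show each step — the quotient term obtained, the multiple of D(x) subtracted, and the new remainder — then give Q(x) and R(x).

Q(x) = 3x³ − 2x² − 2x + 3; R(x) = −2x² + 8x + 7

Step 1: lead(6x⁶ + 14x⁵ − 13x⁴ + 13x³ − 3x + 28) ÷ lead(D) = 6x⁶ ÷ 2x³ = 3x³. Subtract (3x³)·D = 6x⁶ + 18x⁵ + 3x⁴ + 21x³. Remainder: −4x⁵ − 16x⁴ − 8x³ − 3x + 28.
Step 2: lead(−4x⁵ − 16x⁴ − 8x³ − 3x + 28) ÷ lead(D) = −4x⁵ ÷ 2x³ = −2x². Subtract (−2x²)·D = −4x⁵ − 12x⁴ − 2x³ − 14x². Remainder: −4x⁴ − 6x³ + 14x² − 3x + 28.
Step 3: lead(−4x⁴ − 6x³ + 14x² − 3x + 28) ÷ lead(D) = −4x⁴ ÷ 2x³ = −2x. Subtract (−2x)·D = −4x⁴ − 12x³ − 2x² − 14x. Remainder: 6x³ + 16x² + 11x + 28.
Step 4: lead(6x³ + 16x² + 11x + 28) ÷ lead(D) = 6x³ ÷ 2x³ = 3. Subtract (3)·D = 6x³ + 18x² + 3x + 21. Remainder: −2x² + 8x + 7.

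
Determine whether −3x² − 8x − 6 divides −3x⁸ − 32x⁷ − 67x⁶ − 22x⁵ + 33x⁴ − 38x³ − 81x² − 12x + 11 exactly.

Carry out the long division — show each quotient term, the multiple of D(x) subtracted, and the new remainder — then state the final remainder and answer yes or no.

R(x) = −7, so D(x) is not a factor of P(x). no

Step 1: lead(−3x⁸ − 32x⁷ − 67x⁶ − 22x⁵ + 33x⁴ − 38x³ − 81x² − 12x + 11) ÷ lead(D) = −3x⁸ ÷ −3x² = x⁶. Subtract (x⁶)·D = −3x⁸ − 8x⁷ − 6x⁶. Remainder: −24x⁷ − 61x⁶ − 22x⁵ + 33x⁴ − 38x³ − 81x² − 12x + 11.
Step 2: lead(−24x⁷ − 61x⁶ − 22x⁵ + 33x⁴ − 38x³ − 81x² − 12x + 11) ÷ lead(D) = −24x⁷ ÷ −3x² = 8x⁵. Subtract (8x⁵)·D = −24x⁷ − 64x⁶ − 48x⁵. Remainder: 3x⁶ + 26x⁵ + 33x⁴ − 38x³ − 81x² − 12x + 11.
Step 3: lead(3x⁶ + 26x⁵ + 33x⁴ − 38x³ − 81x² − 12x + 11) ÷ lead(D) = 3x⁶ ÷ −3x² = −x⁴. Subtract (−x⁴)·D = 3x⁶ + 8x⁵ + 6x⁴. Remainder: 18x⁵ + 27x⁴ − 38x³ − 81x² − 12x + 11.
Step 4: lead(18x⁵ + 27x⁴ − 38x³ − 81x² − 12x + 11) ÷ lead(D) = 18x⁵ ÷ −3x² = −6x³. Subtract (−6x³)·D = 18x⁵ + 48x⁴ + 36x³. Remainder: −21x⁴ − 74x³ − 81x² − 12x + 11.
Step 5: lead(−21x⁴ − 74x³ − 81x² − 12x + 11) ÷ lead(D) = −21x⁴ ÷ −3x² = 7x². Subtract (7x²)·D = −21x⁴ − 56x³ − 42x². Remainder: −18x³ − 39x² − 12x + 11.
Step 6: lead(−18x³ − 39x² − 12x + 11) ÷ lead(D) = −18x³ ÷ −3x² = 6x. Subtract (6x)·D = −18x³ − 48x² − 36x. Remainder: 9x² + 24x + 11.
Step 7: lead(9x² + 24x + 11) ÷ lead(D) = 9x² ÷ −3x² = −3. Subtract (−3)·D = 9x² + 24x + 18. Remainder: −7.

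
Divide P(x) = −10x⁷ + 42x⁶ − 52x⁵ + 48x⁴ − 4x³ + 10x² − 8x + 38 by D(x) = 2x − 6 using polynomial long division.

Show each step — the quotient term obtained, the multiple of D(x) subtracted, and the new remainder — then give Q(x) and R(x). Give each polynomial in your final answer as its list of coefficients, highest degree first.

Step 1: lead(−10x⁷ + 42x⁶ − 52x⁵ + 48x⁴ − 4x³ + 10x² − 8x + 38) ÷ lead(D) = −10x⁷ ÷ 2x = −5x⁶. Subtract (−5x⁶)·D = −10x⁷ + 30x⁶. Remainder: 12x⁶ − 52x⁵ + 48x⁴ − 4x³ + 10x² − 8x + 38.
Step 2: lead(12x⁶ − 52x⁵ + 48x⁴ − 4x³ + 10x² − 8x + 38) ÷ lead(D) = 12x⁶ ÷ 2x = 6x⁵. Subtract (6x⁵)·D = 12x⁶ − 36x⁵. Remainder: −16x⁵ + 48x⁴ − 4x³ + 10x² − 8x + 38.
Step 3: lead(−16x⁵ + 48x⁴ − 4x³ + 10x² − 8x + 38) ÷ lead(D) = −16x⁵ ÷ 2x = −8x⁴. Subtract (−8x⁴)·D = −16x⁵ + 48x⁴. Remainder: −4x³ + 10x² − 8x + 38.
Step 4: lead(−4x³ + 10x² − 8x + 38) ÷ lead(D) = −4x³ ÷ 2x = −2x². Subtract (−2x²)·D = −4x³ + 12x². Remainder: −2x² − 8x + 38.
Step 5: lead(−2x² − 8x + 38) ÷ lead(D) = −2x² ÷ 2x = −x. Subtract (−x)·D = −2x² + 6x. Remainder: −14x + 38.
Step 6: lead(−14x + 38) ÷ lead(D) = −14x ÷ 2x = −7. Subtract (−7)·D = −14x + 42. Remainder: −4.

Q = [-5, 6, -8, 0, -2, -1, -7]; R = [-4]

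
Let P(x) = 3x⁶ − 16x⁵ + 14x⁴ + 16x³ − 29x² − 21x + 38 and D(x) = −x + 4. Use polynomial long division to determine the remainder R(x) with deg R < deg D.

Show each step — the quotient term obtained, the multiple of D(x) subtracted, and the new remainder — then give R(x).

Step 1: lead(3x⁶ − 16x⁵ + 14x⁴ + 16x³ − 29x² − 21x + 38) ÷ lead(D) = 3x⁶ ÷ −x = −3x⁵. Subtract (−3x⁵)·D = 3x⁶ − 12x⁵. Remainder: −4x⁵ + 14x⁴ + 16x³ − 29x² − 21x + 38.
Step 2: lead(−4x⁵ + 14x⁴ + 16x³ − 29x² − 21x + 38) ÷ lead(D) = −4x⁵ ÷ −x = 4x⁴. Subtract (4x⁴)·D = −4x⁵ + 16x⁴. Remainder: −2x⁴ + 16x³ − 29x² − 21x + 38.
Step 3: lead(−2x⁴ + 16x³ − 29x² − 21x + 38) ÷ lead(D) = −2x⁴ ÷ −x = 2x³. Subtract (2x³)·D = −2x⁴ + 8x³. Remainder: 8x³ − 29x² − 21x + 38.
Step 4: lead(8x³ − 29x² − 21x + 38) ÷ lead(D) = 8x³ ÷ −x = −8x². Subtract (−8x²)·D = 8x³ − 32x². Remainder: 3x² − 21x + 38.
Step 5: lead(3x² − 21x + 38) ÷ lead(D) = 3x² ÷ −x = −3x. Subtract (−3x)·D = 3x² − 12x. Remainder: −9x + 38.
Step 6: lead(−9x + 38) ÷ lead(D) = −9x ÷ −x = 9. Subtract (9)·D = −9x + 36. Remainder: 2.

R(x) = 2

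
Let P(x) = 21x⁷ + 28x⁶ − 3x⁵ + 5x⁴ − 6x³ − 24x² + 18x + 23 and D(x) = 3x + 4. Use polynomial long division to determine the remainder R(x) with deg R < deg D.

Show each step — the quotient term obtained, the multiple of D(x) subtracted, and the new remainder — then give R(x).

Step 1: lead(21x⁷ + 28x⁶ − 3x⁵ + 5x⁴ − 6x³ − 24x² + 18x + 23) ÷ lead(D) = 21x⁷ ÷ 3x = 7x⁶. Subtract (7x⁶)·D = 21x⁷ + 28x⁶. Remainder: −3x⁵ + 5x⁴ − 6x³ − 24x² + 18x + 23.
Step 2: lead(−3x⁵ + 5x⁴ − 6x³ − 24x² + 18x + 23) ÷ lead(D) = −3x⁵ ÷ 3x = −x⁴. Subtract (−x⁴)·D = −3x⁵ − 4x⁴. Remainder: 9x⁴ − 6x³ − 24x² + 18x + 23.
Step 3: lead(9x⁴ − 6x³ − 24x² + 18x + 23) ÷ lead(D) = 9x⁴ ÷ 3x = 3x³. Subtract (3x³)·D = 9x⁴ + 12x³. Remainder: −18x³ − 24x² + 18x + 23.
Step 4: lead(−18x³ − 24x² + 18x + 23) ÷ lead(D) = −18x³ ÷ 3x = −6x². Subtract (−6x²)·D = −18x³ − 24x². Remainder: 18x + 23.
Step 5: lead(18x + 23) ÷ lead(D) = 18x ÷ 3x = 6. Subtract (6)·D = 18x + 24. Remainder: −1.

R(x) = −1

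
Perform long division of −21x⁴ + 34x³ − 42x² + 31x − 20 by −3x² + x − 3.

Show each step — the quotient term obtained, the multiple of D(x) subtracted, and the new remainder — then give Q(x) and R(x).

Step 1: lead(−21x⁴ + 34x³ − 42x² + 31x − 20) ÷ lead(D) = −21x⁴ ÷ −3x² = 7x². Subtract (7x²)·D = −21x⁴ + 7x³ − 21x². Remainder: 27x³ − 21x² + 31x − 20.
Step 2: lead(27x³ − 21x² + 31x − 20) ÷ lead(D) = 27x³ ÷ −3x² = −9x. Subtract (−9x)·D = 27x³ − 9x² + 27x. Remainder: −12x² + 4x − 20.
Step 3: lead(−12x² + 4x − 20) ÷ lead(D) = −12x² ÷ −3x² = 4. Subtract (4)·D = −12x² + 4x − 12. Remainder: −8.

Q(x) = 7x² − 9x + 4; R(x) = −8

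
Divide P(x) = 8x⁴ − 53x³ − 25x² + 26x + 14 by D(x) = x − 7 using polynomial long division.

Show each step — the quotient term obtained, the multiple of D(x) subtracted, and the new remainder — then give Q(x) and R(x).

Q(x) = 8x³ + 3x² − 4x − 2; R(x) = 0

Step 1: lead(8x⁴ − 53x³ − 25x² + 26x + 14) ÷ lead(D) = 8x⁴ ÷ x = 8x³. Subtract (8x³)·D = 8x⁴ − 56x³. Remainder: 3x³ − 25x² + 26x + 14.
Step 2: lead(3x³ − 25x² + 26x + 14) ÷ lead(D) = 3x³ ÷ x = 3x². Subtract (3x²)·D = 3x³ − 21x². Remainder: −4x² + 26x + 14.
Step 3: lead(−4x² + 26x + 14) ÷ lead(D) = −4x² ÷ x = −4x. Subtract (−4x)·D = −4x² + 28x. Remainder: −2x + 14.
Step 4: lead(−2x + 14) ÷ lead(D) = −2x ÷ x = −2. Subtract (−2)·D = −2x + 14. Remainder: 0.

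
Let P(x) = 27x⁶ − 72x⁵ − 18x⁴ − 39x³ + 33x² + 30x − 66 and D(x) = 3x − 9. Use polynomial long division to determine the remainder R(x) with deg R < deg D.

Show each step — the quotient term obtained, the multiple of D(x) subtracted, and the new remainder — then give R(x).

R(x) = −3

Step 1: lead(27x⁶ − 72x⁵ − 18x⁴ − 39x³ + 33x² + 30x − 66) ÷ lead(D) = 27x⁶ ÷ 3x = 9x⁵. Subtract (9x⁵)·D = 27x⁶ − 81x⁵. Remainder: 9x⁵ − 18x⁴ − 39x³ + 33x² + 30x − 66.
Step 2: lead(9x⁵ − 18x⁴ − 39x³ + 33x² + 30x − 66) ÷ lead(D) = 9x⁵ ÷ 3x = 3x⁴. Subtract (3x⁴)·D = 9x⁵ − 27x⁴. Remainder: 9x⁴ − 39x³ + 33x² + 30x − 66.
Step 3: lead(9x⁴ − 39x³ + 33x² + 30x − 66) ÷ lead(D) = 9x⁴ ÷ 3x = 3x³. Subtract (3x³)·D = 9x⁴ − 27x³. Remainder: −12x³ + 33x² + 30x − 66.
Step 4: lead(−12x³ + 33x² + 30x − 66) ÷ lead(D) = −12x³ ÷ 3x = −4x². Subtract (−4x²)·D = −12x³ + 36x². Remainder: −3x² + 30x − 66.
Step 5: lead(−3x² + 30x − 66) ÷ lead(D) = −3x² ÷ 3x = −x. Subtract (−x)·D = −3x² + 9x. Remainder: 21x − 66.
Step 6: lead(21x − 66) ÷ lead(D) = 21x ÷ 3x = 7. Subtract (7)·D = 21x − 63. Remainder: −3.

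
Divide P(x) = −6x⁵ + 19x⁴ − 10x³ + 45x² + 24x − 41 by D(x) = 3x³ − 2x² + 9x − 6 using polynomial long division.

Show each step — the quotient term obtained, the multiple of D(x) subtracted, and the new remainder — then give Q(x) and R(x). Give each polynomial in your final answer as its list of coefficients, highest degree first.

Q = [-2, 5, 6]; R = [-5]

Step 1: lead(−6x⁵ + 19x⁴ − 10x³ + 45x² + 24x − 41) ÷ lead(D) = −6x⁵ ÷ 3x³ = −2x². Subtract (−2x²)·D = −6x⁵ + 4x⁴ − 18x³ + 12x². Remainder: 15x⁴ + 8x³ + 33x² + 24x − 41.
Step 2: lead(15x⁴ + 8x³ + 33x² + 24x − 41) ÷ lead(D) = 15x⁴ ÷ 3x³ = 5x. Subtract (5x)·D = 15x⁴ − 10x³ + 45x² − 30x. Remainder: 18x³ − 12x² + 54x − 41.
Step 3: lead(18x³ − 12x² + 54x − 41) ÷ lead(D) = 18x³ ÷ 3x³ = 6. Subtract (6)·D = 18x³ − 12x² + 54x − 36. Remainder: −5.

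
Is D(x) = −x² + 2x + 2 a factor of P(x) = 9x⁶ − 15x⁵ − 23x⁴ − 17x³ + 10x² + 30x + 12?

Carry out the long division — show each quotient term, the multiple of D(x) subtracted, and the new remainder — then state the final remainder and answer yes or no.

R(x) = 0, so D(x) is a factor of P(x). yes

Step 1: lead(9x⁶ − 15x⁵ − 23x⁴ − 17x³ + 10x² + 30x + 12) ÷ lead(D) = 9x⁶ ÷ −x² = −9x⁴. Subtract (−9x⁴)·D = 9x⁶ − 18x⁵ − 18x⁴. Remainder: 3x⁵ − 5x⁴ − 17x³ + 10x² + 30x + 12.
Step 2: lead(3x⁵ − 5x⁴ − 17x³ + 10x² + 30x + 12) ÷ lead(D) = 3x⁵ ÷ −x² = −3x³. Subtract (−3x³)·D = 3x⁵ − 6x⁴ − 6x³. Remainder: x⁴ − 11x³ + 10x² + 30x + 12.
Step 3: lead(x⁴ − 11x³ + 10x² + 30x + 12) ÷ lead(D) = x⁴ ÷ −x² = −x². Subtract (−x²)·D = x⁴ − 2x³ − 2x². Remainder: −9x³ + 12x² + 30x + 12.
Step 4: lead(−9x³ + 12x² + 30x + 12) ÷ lead(D) = −9x³ ÷ −x² = 9x. Subtract (9x)·D = −9x³ + 18x² + 18x. Remainder: −6x² + 12x + 12.
Step 5: lead(−6x² + 12x + 12) ÷ lead(D) = −6x² ÷ −x² = 6. Subtract (6)·D = −6x² + 12x + 12. Remainder: 0.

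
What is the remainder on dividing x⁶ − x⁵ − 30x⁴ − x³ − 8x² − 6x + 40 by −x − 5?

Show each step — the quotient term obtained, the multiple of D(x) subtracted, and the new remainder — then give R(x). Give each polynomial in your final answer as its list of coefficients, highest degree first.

Step 1: lead(x⁶ − x⁵ − 30x⁴ − x³ − 8x² − 6x + 40) ÷ lead(D) = x⁶ ÷ −x = −x⁵. Subtract (−x⁵)·D = x⁶ + 5x⁵. Remainder: −6x⁵ − 30x⁴ − x³ − 8x² − 6x + 40.
Step 2: lead(−6x⁵ − 30x⁴ − x³ − 8x² − 6x + 40) ÷ lead(D) = −6x⁵ ÷ −x = 6x⁴. Subtract (6x⁴)·D = −6x⁵ − 30x⁴. Remainder: −x³ − 8x² − 6x + 40.
Step 3: lead(−x³ − 8x² − 6x + 40) ÷ lead(D) = −x³ ÷ −x = x². Subtract (x²)·D = −x³ − 5x². Remainder: −3x² − 6x + 40.
Step 4: lead(−3x² − 6x + 40) ÷ lead(D) = −3x² ÷ −x = 3x. Subtract (3x)·D = −3x² − 15x. Remainder: 9x + 40.
Step 5: lead(9x + 40) ÷ lead(D) = 9x ÷ −x = −9. Subtract (−9)·D = 9x + 45. Remainder: −5.

R = [-5]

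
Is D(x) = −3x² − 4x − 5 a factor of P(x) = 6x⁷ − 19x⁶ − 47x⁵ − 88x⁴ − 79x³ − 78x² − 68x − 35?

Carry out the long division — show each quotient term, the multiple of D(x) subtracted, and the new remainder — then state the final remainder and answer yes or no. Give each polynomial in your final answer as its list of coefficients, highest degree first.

R = [0], so D(x) is a factor of P(x). yes

Step 1: lead(6x⁷ − 19x⁶ − 47x⁵ − 88x⁴ − 79x³ − 78x² − 68x − 35) ÷ lead(D) = 6x⁷ ÷ −3x² = −2x⁵. Subtract (−2x⁵)·D = 6x⁷ + 8x⁶ + 10x⁵. Remainder: −27x⁶ − 57x⁵ − 88x⁴ − 79x³ − 78x² − 68x − 35.
Step 2: lead(−27x⁶ − 57x⁵ − 88x⁴ − 79x³ − 78x² − 68x − 35) ÷ lead(D) = −27x⁶ ÷ −3x² = 9x⁴. Subtract (9x⁴)·D = −27x⁶ − 36x⁵ − 45x⁴. Remainder: −21x⁵ − 43x⁴ − 79x³ − 78x² − 68x − 35.
Step 3: lead(−21x⁵ − 43x⁴ − 79x³ − 78x² − 68x − 35) ÷ lead(D) = −21x⁵ ÷ −3x² = 7x³. Subtract (7x³)·D = −21x⁵ − 28x⁴ − 35x³. Remainder: −15x⁴ − 44x³ − 78x² − 68x − 35.
Step 4: lead(−15x⁴ − 44x³ − 78x² − 68x − 35) ÷ lead(D) = −15x⁴ ÷ −3x² = 5x². Subtract (5x²)·D = −15x⁴ − 20x³ − 25x². Remainder: −24x³ − 53x² − 68x − 35.
Step 5: lead(−24x³ − 53x² − 68x − 35) ÷ lead(D) = −24x³ ÷ −3x² = 8x. Subtract (8x)·D = −24x³ − 32x² − 40x. Remainder: −21x² − 28x − 35.
Step 6: lead(−21x² − 28x − 35) ÷ lead(D) = −21x² ÷ −3x² = 7. Subtract (7)·D = −21x² − 28x − 35. Remainder: 0.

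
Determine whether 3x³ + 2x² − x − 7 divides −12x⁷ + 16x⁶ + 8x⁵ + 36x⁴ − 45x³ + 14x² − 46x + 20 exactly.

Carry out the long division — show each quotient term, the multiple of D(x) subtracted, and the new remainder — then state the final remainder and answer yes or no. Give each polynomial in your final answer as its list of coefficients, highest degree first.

Step 1: lead(−12x⁷ + 16x⁶ + 8x⁵ + 36x⁴ − 45x³ + 14x² − 46x + 20) ÷ lead(D) = −12x⁷ ÷ 3x³ = −4x⁴. Subtract (−4x⁴)·D = −12x⁷ − 8x⁶ + 4x⁵ + 28x⁴. Remainder: 24x⁶ + 4x⁵ + 8x⁴ − 45x³ + 14x² − 46x + 20.
Step 2: lead(24x⁶ + 4x⁵ + 8x⁴ − 45x³ + 14x² − 46x + 20) ÷ lead(D) = 24x⁶ ÷ 3x³ = 8x³. Subtract (8x³)·D = 24x⁶ + 16x⁵ − 8x⁴ − 56x³. Remainder: −12x⁵ + 16x⁴ + 11x³ + 14x² − 46x + 20.
Step 3: lead(−12x⁵ + 16x⁴ + 11x³ + 14x² − 46x + 20) ÷ lead(D) = −12x⁵ ÷ 3x³ = −4x². Subtract (−4x²)·D = −12x⁵ − 8x⁴ + 4x³ + 28x². Remainder: 24x⁴ + 7x³ − 14x² − 46x + 20.
Step 4: lead(24x⁴ + 7x³ − 14x² − 46x + 20) ÷ lead(D) = 24x⁴ ÷ 3x³ = 8x. Subtract (8x)·D = 24x⁴ + 16x³ − 8x² − 56x. Remainder: −9x³ − 6x² + 10x + 20.
Step 5: lead(−9x³ − 6x² + 10x + 20) ÷ lead(D) = −9x³ ÷ 3x³ = −3. Subtract (−3)·D = −9x³ − 6x² + 3x + 21. Remainder: 7x − 1.

R = [7, -1], so D(x) is not a factor of P(x). no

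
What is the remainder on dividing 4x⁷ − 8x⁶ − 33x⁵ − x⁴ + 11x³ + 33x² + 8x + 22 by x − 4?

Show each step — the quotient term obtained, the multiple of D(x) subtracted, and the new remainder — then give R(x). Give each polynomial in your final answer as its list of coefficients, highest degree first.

Step 1: lead(4x⁷ − 8x⁶ − 33x⁵ − x⁴ + 11x³ + 33x² + 8x + 22) ÷ lead(D) = 4x⁷ ÷ x = 4x⁶. Subtract (4x⁶)·D = 4x⁷ − 16x⁶. Remainder: 8x⁶ − 33x⁵ − x⁴ + 11x³ + 33x² + 8x + 22.
Step 2: lead(8x⁶ − 33x⁵ − x⁴ + 11x³ + 33x² + 8x + 22) ÷ lead(D) = 8x⁶ ÷ x = 8x⁵. Subtract (8x⁵)·D = 8x⁶ − 32x⁵. Remainder: −x⁵ − x⁴ + 11x³ + 33x² + 8x + 22.
Step 3: lead(−x⁵ − x⁴ + 11x³ + 33x² + 8x + 22) ÷ lead(D) = −x⁵ ÷ x = −x⁴. Subtract (−x⁴)·D = −x⁵ + 4x⁴. Remainder: −5x⁴ + 11x³ + 33x² + 8x + 22.
Step 4: lead(−5x⁴ + 11x³ + 33x² + 8x + 22) ÷ lead(D) = −5x⁴ ÷ x = −5x³. Subtract (−5x³)·D = −5x⁴ + 20x³. Remainder: −9x³ + 33x² + 8x + 22.
Step 5: lead(−9x³ + 33x² + 8x + 22) ÷ lead(D) = −9x³ ÷ x = −9x². Subtract (−9x²)·D = −9x³ + 36x². Remainder: −3x² + 8x + 22.
Step 6: lead(−3x² + 8x + 22) ÷ lead(D) = −3x² ÷ x = −3x. Subtract (−3x)·D = −3x² + 12x. Remainder: −4x + 22.
Step 7: lead(−4x + 22) ÷ lead(D) = −4x ÷ x = −4. Subtract (−4)·D = −4x + 16. Remainder: 6.

R = [6]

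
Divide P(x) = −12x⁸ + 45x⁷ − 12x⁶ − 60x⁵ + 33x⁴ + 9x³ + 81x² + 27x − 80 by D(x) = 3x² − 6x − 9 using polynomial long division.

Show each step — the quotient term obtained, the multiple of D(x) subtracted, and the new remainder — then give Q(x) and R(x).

Step 1: lead(−12x⁸ + 45x⁷ − 12x⁶ − 60x⁵ + 33x⁴ + 9x³ + 81x² + 27x − 80) ÷ lead(D) = −12x⁸ ÷ 3x² = −4x⁶. Subtract (−4x⁶)·D = −12x⁸ + 24x⁷ + 36x⁶. Remainder: 21x⁷ − 48x⁶ − 60x⁵ + 33x⁴ + 9x³ + 81x² + 27x − 80.
Step 2: lead(21x⁷ − 48x⁶ − 60x⁵ + 33x⁴ + 9x³ + 81x² + 27x − 80) ÷ lead(D) = 21x⁷ ÷ 3x² = 7x⁵. Subtract (7x⁵)·D = 21x⁷ − 42x⁶ − 63x⁵. Remainder: −6x⁶ + 3x⁵ + 33x⁴ + 9x³ + 81x² + 27x − 80.
Step 3: lead(−6x⁶ + 3x⁵ + 33x⁴ + 9x³ + 81x² + 27x − 80) ÷ lead(D) = −6x⁶ ÷ 3x² = −2x⁴. Subtract (−2x⁴)·D = −6x⁶ + 12x⁵ + 18x⁴. Remainder: −9x⁵ + 15x⁴ + 9x³ + 81x² + 27x − 80.
Step 4: lead(−9x⁵ + 15x⁴ + 9x³ + 81x² + 27x − 80) ÷ lead(D) = −9x⁵ ÷ 3x² = −3x³. Subtract (−3x³)·D = −9x⁵ + 18x⁴ + 27x³. Remainder: −3x⁴ − 18x³ + 81x² + 27x − 80.
Step 5: lead(−3x⁴ − 18x³ + 81x² + 27x − 80) ÷ lead(D) = −3x⁴ ÷ 3x² = −x². Subtract (−x²)·D = −3x⁴ + 6x³ + 9x². Remainder: −24x³ + 72x² + 27x − 80.
Step 6: lead(−24x³ + 72x² + 27x − 80) ÷ lead(D) = −24x³ ÷ 3x² = −8x. Subtract (−8x)·D = −24x³ + 48x² + 72x. Remainder: 24x² − 45x − 80.
Step 7: lead(24x² − 45x − 80) ÷ lead(D) = 24x² ÷ 3x² = 8. Subtract (8)·D = 24x² − 48x − 72. Remainder: 3x − 8.

Q(x) = −4x⁶ + 7x⁵ − 2x⁴ − 3x³ − x² − 8x + 8; R(x) = 3x − 8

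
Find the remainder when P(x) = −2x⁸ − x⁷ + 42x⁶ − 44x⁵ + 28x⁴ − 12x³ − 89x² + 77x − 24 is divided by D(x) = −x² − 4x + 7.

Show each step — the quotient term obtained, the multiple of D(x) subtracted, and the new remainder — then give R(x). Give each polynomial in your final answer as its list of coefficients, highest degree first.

R = [2, -3]

Step 1: lead(−2x⁸ − x⁷ + 42x⁶ − 44x⁵ + 28x⁴ − 12x³ − 89x² + 77x − 24) ÷ lead(D) = −2x⁸ ÷ −x² = 2x⁶. Subtract (2x⁶)·D = −2x⁸ − 8x⁷ + 14x⁶. Remainder: 7x⁷ + 28x⁶ − 44x⁵ + 28x⁴ − 12x³ − 89x² + 77x − 24.
Step 2: lead(7x⁷ + 28x⁶ − 44x⁵ + 28x⁴ − 12x³ − 89x² + 77x − 24) ÷ lead(D) = 7x⁷ ÷ −x² = −7x⁵. Subtract (−7x⁵)·D = 7x⁷ + 28x⁶ − 49x⁵. Remainder: 5x⁵ + 28x⁴ − 12x³ − 89x² + 77x − 24.
Step 3: lead(5x⁵ + 28x⁴ − 12x³ − 89x² + 77x − 24) ÷ lead(D) = 5x⁵ ÷ −x² = −5x³. Subtract (−5x³)·D = 5x⁵ + 20x⁴ − 35x³. Remainder: 8x⁴ + 23x³ − 89x² + 77x − 24.
Step 4: lead(8x⁴ + 23x³ − 89x² + 77x − 24) ÷ lead(D) = 8x⁴ ÷ −x² = −8x². Subtract (−8x²)·D = 8x⁴ + 32x³ − 56x². Remainder: −9x³ − 33x² + 77x − 24.
Step 5: lead(−9x³ − 33x² + 77x − 24) ÷ lead(D) = −9x³ ÷ −x² = 9x. Subtract (9x)·D = −9x³ − 36x² + 63x. Remainder: 3x² + 14x − 24.
Step 6: lead(3x² + 14x − 24) ÷ lead(D) = 3x² ÷ −x² = −3. Subtract (−3)·D = 3x² + 12x − 21. Remainder: 2x − 3.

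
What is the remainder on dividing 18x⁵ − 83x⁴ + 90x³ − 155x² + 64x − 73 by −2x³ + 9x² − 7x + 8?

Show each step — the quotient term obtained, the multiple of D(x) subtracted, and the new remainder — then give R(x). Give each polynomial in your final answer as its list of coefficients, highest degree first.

R = [5, -7, -1]

Step 1: lead(18x⁵ − 83x⁴ + 90x³ − 155x² + 64x − 73) ÷ lead(D) = 18x⁵ ÷ −2x³ = −9x². Subtract (−9x²)·D = 18x⁵ − 81x⁴ + 63x³ − 72x². Remainder: −2x⁴ + 27x³ − 83x² + 64x − 73.
Step 2: lead(−2x⁴ + 27x³ − 83x² + 64x − 73) ÷ lead(D) = −2x⁴ ÷ −2x³ = x. Subtract (x)·D = −2x⁴ + 9x³ − 7x² + 8x. Remainder: 18x³ − 76x² + 56x − 73.
Step 3: lead(18x³ − 76x² + 56x − 73) ÷ lead(D) = 18x³ ÷ −2x³ = −9. Subtract (−9)·D = 18x³ − 81x² + 63x − 72. Remainder: 5x² − 7x − 1.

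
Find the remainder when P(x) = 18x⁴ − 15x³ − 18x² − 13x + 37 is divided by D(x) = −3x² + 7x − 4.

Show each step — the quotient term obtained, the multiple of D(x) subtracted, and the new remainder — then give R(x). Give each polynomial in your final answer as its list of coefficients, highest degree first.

Step 1: lead(18x⁴ − 15x³ − 18x² − 13x + 37) ÷ lead(D) = 18x⁴ ÷ −3x² = −6x². Subtract (−6x²)·D = 18x⁴ − 42x³ + 24x². Remainder: 27x³ − 42x² − 13x + 37.
Step 2: lead(27x³ − 42x² − 13x + 37) ÷ lead(D) = 27x³ ÷ −3x² = −9x. Subtract (−9x)·D = 27x³ − 63x² + 36x. Remainder: 21x² − 49x + 37.
Step 3: lead(21x² − 49x + 37) ÷ lead(D) = 21x² ÷ −3x² = −7. Subtract (−7)·D = 21x² − 49x + 28. Remainder: 9.

R = [9]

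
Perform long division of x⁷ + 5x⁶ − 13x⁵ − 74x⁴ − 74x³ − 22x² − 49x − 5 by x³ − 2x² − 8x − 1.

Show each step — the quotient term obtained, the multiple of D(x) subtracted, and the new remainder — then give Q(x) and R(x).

Q(x) = x⁴ + 7x³ + 9x² + x + 7; R(x) = 9x² + 8x + 2

Step 1: lead(x⁷ + 5x⁶ − 13x⁵ − 74x⁴ − 74x³ − 22x² − 49x − 5) ÷ lead(D) = x⁷ ÷ x³ = x⁴. Subtract (x⁴)·D = x⁷ − 2x⁶ − 8x⁵ − x⁴. Remainder: 7x⁶ − 5x⁵ − 73x⁴ − 74x³ − 22x² − 49x − 5.
Step 2: lead(7x⁶ − 5x⁵ − 73x⁴ − 74x³ − 22x² − 49x − 5) ÷ lead(D) = 7x⁶ ÷ x³ = 7x³. Subtract (7x³)·D = 7x⁶ − 14x⁵ − 56x⁴ − 7x³. Remainder: 9x⁵ − 17x⁴ − 67x³ − 22x² − 49x − 5.
Step 3: lead(9x⁵ − 17x⁴ − 67x³ − 22x² − 49x − 5) ÷ lead(D) = 9x⁵ ÷ x³ = 9x². Subtract (9x²)·D = 9x⁵ − 18x⁴ − 72x³ − 9x². Remainder: x⁴ + 5x³ − 13x² − 49x − 5.
Step 4: lead(x⁴ + 5x³ − 13x² − 49x − 5) ÷ lead(D) = x⁴ ÷ x³ = x. Subtract (x)·D = x⁴ − 2x³ − 8x² − x. Remainder: 7x³ − 5x² − 48x − 5.
Step 5: lead(7x³ − 5x² − 48x − 5) ÷ lead(D) = 7x³ ÷ x³ = 7. Subtract (7)·D = 7x³ − 14x² − 56x − 7. Remainder: 9x² + 8x + 2.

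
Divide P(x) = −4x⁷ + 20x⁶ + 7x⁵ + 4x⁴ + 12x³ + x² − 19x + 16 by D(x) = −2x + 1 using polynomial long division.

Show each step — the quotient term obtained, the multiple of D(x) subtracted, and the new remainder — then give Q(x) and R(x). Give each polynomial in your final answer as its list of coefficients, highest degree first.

Q = [2, -9, -8, -6, -9, -5, 7]; R = [9]

Step 1: lead(−4x⁷ + 20x⁶ + 7x⁵ + 4x⁴ + 12x³ + x² − 19x + 16) ÷ lead(D) = −4x⁷ ÷ −2x = 2x⁶. Subtract (2x⁶)·D = −4x⁷ + 2x⁶. Remainder: 18x⁶ + 7x⁵ + 4x⁴ + 12x³ + x² − 19x + 16.
Step 2: lead(18x⁶ + 7x⁵ + 4x⁴ + 12x³ + x² − 19x + 16) ÷ lead(D) = 18x⁶ ÷ −2x = −9x⁵. Subtract (−9x⁵)·D = 18x⁶ − 9x⁵. Remainder: 16x⁵ + 4x⁴ + 12x³ + x² − 19x + 16.
Step 3: lead(16x⁵ + 4x⁴ + 12x³ + x² − 19x + 16) ÷ lead(D) = 16x⁵ ÷ −2x = −8x⁴. Subtract (−8x⁴)·D = 16x⁵ − 8x⁴. Remainder: 12x⁴ + 12x³ + x² − 19x + 16.
Step 4: lead(12x⁴ + 12x³ + x² − 19x + 16) ÷ lead(D) = 12x⁴ ÷ −2x = −6x³. Subtract (−6x³)·D = 12x⁴ − 6x³. Remainder: 18x³ + x² − 19x + 16.
Step 5: lead(18x³ + x² − 19x + 16) ÷ lead(D) = 18x³ ÷ −2x = −9x². Subtract (−9x²)·D = 18x³ − 9x². Remainder: 10x² − 19x + 16.
Step 6: lead(10x² − 19x + 16) ÷ lead(D) = 10x² ÷ −2x = −5x. Subtract (−5x)·D = 10x² − 5x. Remainder: −14x + 16.
Step 7: lead(−14x + 16) ÷ lead(D) = −14x ÷ −2x = 7. Subtract (7)·D = −14x + 7. Remainder: 9.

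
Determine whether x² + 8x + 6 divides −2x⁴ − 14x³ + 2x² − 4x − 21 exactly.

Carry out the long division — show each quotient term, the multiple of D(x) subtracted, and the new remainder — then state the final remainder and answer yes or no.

Step 1: lead(−2x⁴ − 14x³ + 2x² − 4x − 21) ÷ lead(D) = −2x⁴ ÷ x² = −2x². Subtract (−2x²)·D = −2x⁴ − 16x³ − 12x². Remainder: 2x³ + 14x² − 4x − 21.
Step 2: lead(2x³ + 14x² − 4x − 21) ÷ lead(D) = 2x³ ÷ x² = 2x. Subtract (2x)·D = 2x³ + 16x² + 12x. Remainder: −2x² − 16x − 21.
Step 3: lead(−2x² − 16x − 21) ÷ lead(D) = −2x² ÷ x² = −2. Subtract (−2)·D = −2x² − 16x − 12. Remainder: −9.

R(x) = −9, so D(x) is not a factor of P(x). no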